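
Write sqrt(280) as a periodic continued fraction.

[16; (1, 2, 1, 2, 1, 32)]

Write x_i = (sqrt(280) + m_i)/d_i with (m_0, d_0) = (0, 1). a_0 = floor(sqrt(280)) = 16, since 16^2 = 256 <= 280 < 289 = 17^2.
Iterate m_{i+1} = d_i*a_i - m_i, d_{i+1} = (280 - m_{i+1}^2)/d_i, a_{i+1} = floor((a_0 + m_{i+1})/d_{i+1}):
  m_1 = 1*16 - 0 = 16, d_1 = (280 - 16^2)/1 = 24/1 = 24, a_1 = floor((16 + 16)/24) = 1.
  m_2 = 24*1 - 16 = 8, d_2 = (280 - 8^2)/24 = 216/24 = 9, a_2 = floor((16 + 8)/9) = 2.
  m_3 = 9*2 - 8 = 10, d_3 = (280 - 10^2)/9 = 180/9 = 20, a_3 = floor((16 + 10)/20) = 1.
  m_4 = 20*1 - 10 = 10, d_4 = (280 - 10^2)/20 = 180/20 = 9, a_4 = floor((16 + 10)/9) = 2.
  m_5 = 9*2 - 10 = 8, d_5 = (280 - 8^2)/9 = 216/9 = 24, a_5 = floor((16 + 8)/24) = 1.
  m_6 = 24*1 - 8 = 16, d_6 = (280 - 16^2)/24 = 24/24 = 1, a_6 = floor((16 + 16)/1) = 32.
  m_7 = 1*32 - 16 = 16, d_7 = (280 - 16^2)/1 = 24/1 = 24: (m_7, d_7) = (m_1, d_1) = (16, 24), so from here the quotients repeat a_1, ..., a_6; the period length is 6.
Hence the expansion of sqrt(280) is a_0 = 16 followed by the repeating block 1, 2, 1, 2, 1, 32 (period 6).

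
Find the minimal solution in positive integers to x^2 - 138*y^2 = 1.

First expand sqrt(138) as a continued fraction. With x_i = (sqrt(138) + m_i)/d_i and (m_0, d_0) = (0, 1): a_0 = floor(sqrt(138)) = 11, since 11^2 = 121 <= 138 < 144 = 12^2.
Iterate m_{i+1} = d_i*a_i - m_i, d_{i+1} = (138 - m_{i+1}^2)/d_i, a_{i+1} = floor((a_0 + m_{i+1})/d_{i+1}):
  m_1 = 1*11 - 0 = 11, d_1 = (138 - 11^2)/1 = 17/1 = 17, a_1 = floor((11 + 11)/17) = 1.
  m_2 = 17*1 - 11 = 6, d_2 = (138 - 6^2)/17 = 102/17 = 6, a_2 = floor((11 + 6)/6) = 2.
  m_3 = 6*2 - 6 = 6, d_3 = (138 - 6^2)/6 = 102/6 = 17, a_3 = floor((11 + 6)/17) = 1.
  m_4 = 17*1 - 6 = 11, d_4 = (138 - 11^2)/17 = 17/17 = 1, a_4 = floor((11 + 11)/1) = 22.
  m_5 = 1*22 - 11 = 11, d_5 = (138 - 11^2)/1 = 17/1 = 17: (m_5, d_5) = (m_1, d_1) = (11, 17), so from here the quotients repeat a_1, ..., a_4; the period length is 4.
So sqrt(138) = [11; (1, 2, 1, 22)] with period length k = 4.
k is even, so the fundamental solution of x^2 - 138y^2 = 1 is (p_{k-1}, q_{k-1}) = (p_3, q_3); compute convergents through index 3.
Convergents (p_i = a_i*p_{i-1} + p_{i-2}, q_i = a_i*q_{i-1} + q_{i-2} with p_{-2}=0, p_{-1}=1, q_{-2}=1, q_{-1}=0):
  i=0: a_0=11, p_0 = 11*1 + 0 = 11, q_0 = 11*0 + 1 = 1.
  i=1: a_1=1, p_1 = 1*11 + 1 = 12, q_1 = 1*1 + 0 = 1.
  i=2: a_2=2, p_2 = 2*12 + 11 = 35, q_2 = 2*1 + 1 = 3.
  i=3: a_3=1, p_3 = 1*35 + 12 = 47, q_3 = 1*3 + 1 = 4.
Check: 47^2 - 138*4^2 = 2209 - 2208 = 1, so (x, y) = (47, 4) solves the equation, and by the theorem it is the least positive solution.

(x, y) = (47, 4)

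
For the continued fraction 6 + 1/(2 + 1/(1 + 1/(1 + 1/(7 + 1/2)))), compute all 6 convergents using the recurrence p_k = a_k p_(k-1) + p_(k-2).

Using the convergent recurrence p_i = a_i*p_{i-1} + p_{i-2}, q_i = a_i*q_{i-1} + q_{i-2} with p_{-2}=0, p_{-1}=1, q_{-2}=1, q_{-1}=0:
  i=0: a_0=6, p_0 = 6*1 + 0 = 6, q_0 = 6*0 + 1 = 1.
  i=1: a_1=2, p_1 = 2*6 + 1 = 13, q_1 = 2*1 + 0 = 2.
  i=2: a_2=1, p_2 = 1*13 + 6 = 19, q_2 = 1*2 + 1 = 3.
  i=3: a_3=1, p_3 = 1*19 + 13 = 32, q_3 = 1*3 + 2 = 5.
  i=4: a_4=7, p_4 = 7*32 + 19 = 243, q_4 = 7*5 + 3 = 38.
  i=5: a_5=2, p_5 = 2*243 + 32 = 518, q_5 = 2*38 + 5 = 81.

6/1, 13/2, 19/3, 32/5, 243/38, 518/81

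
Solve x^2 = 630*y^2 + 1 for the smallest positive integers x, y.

First expand sqrt(630) as a continued fraction. With x_i = (sqrt(630) + m_i)/d_i and (m_0, d_0) = (0, 1): a_0 = floor(sqrt(630)) = 25, since 25^2 = 625 <= 630 < 676 = 26^2.
Iterate m_{i+1} = d_i*a_i - m_i, d_{i+1} = (630 - m_{i+1}^2)/d_i, a_{i+1} = floor((a_0 + m_{i+1})/d_{i+1}):
  m_1 = 1*25 - 0 = 25, d_1 = (630 - 25^2)/1 = 5/1 = 5, a_1 = floor((25 + 25)/5) = 10.
  m_2 = 5*10 - 25 = 25, d_2 = (630 - 25^2)/5 = 5/5 = 1, a_2 = floor((25 + 25)/1) = 50.
  m_3 = 1*50 - 25 = 25, d_3 = (630 - 25^2)/1 = 5/1 = 5: (m_3, d_3) = (m_1, d_1) = (25, 5), so from here the quotients repeat a_1, a_2; the period length is 2.
So sqrt(630) = [25; (10, 50)] with period length k = 2.
k is even, so the fundamental solution of x^2 - 630y^2 = 1 is (p_{k-1}, q_{k-1}) = (p_1, q_1); compute convergents through index 1.
Convergents (p_i = a_i*p_{i-1} + p_{i-2}, q_i = a_i*q_{i-1} + q_{i-2} with p_{-2}=0, p_{-1}=1, q_{-2}=1, q_{-1}=0):
  i=0: a_0=25, p_0 = 25*1 + 0 = 25, q_0 = 25*0 + 1 = 1.
  i=1: a_1=10, p_1 = 10*25 + 1 = 251, q_1 = 10*1 + 0 = 10.
Check: 251^2 - 630*10^2 = 63001 - 63000 = 1, so (x, y) = (251, 10) solves the equation, and by the theorem it is the least positive solution.

(x, y) = (251, 10)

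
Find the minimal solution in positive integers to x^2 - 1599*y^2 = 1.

(x, y) = (40, 1)

First expand sqrt(1599) as a continued fraction. With x_i = (sqrt(1599) + m_i)/d_i and (m_0, d_0) = (0, 1): a_0 = floor(sqrt(1599)) = 39, since 39^2 = 1521 <= 1599 < 1600 = 40^2.
Iterate m_{i+1} = d_i*a_i - m_i, d_{i+1} = (1599 - m_{i+1}^2)/d_i, a_{i+1} = floor((a_0 + m_{i+1})/d_{i+1}):
  m_1 = 1*39 - 0 = 39, d_1 = (1599 - 39^2)/1 = 78/1 = 78, a_1 = floor((39 + 39)/78) = 1.
  m_2 = 78*1 - 39 = 39, d_2 = (1599 - 39^2)/78 = 78/78 = 1, a_2 = floor((39 + 39)/1) = 78.
  m_3 = 1*78 - 39 = 39, d_3 = (1599 - 39^2)/1 = 78/1 = 78: (m_3, d_3) = (m_1, d_1) = (39, 78), so from here the quotients repeat a_1, a_2; the period length is 2.
So sqrt(1599) = [39; (1, 78)] with period length k = 2.
k is even, so the fundamental solution of x^2 - 1599y^2 = 1 is (p_{k-1}, q_{k-1}) = (p_1, q_1); compute convergents through index 1.
Convergents (p_i = a_i*p_{i-1} + p_{i-2}, q_i = a_i*q_{i-1} + q_{i-2} with p_{-2}=0, p_{-1}=1, q_{-2}=1, q_{-1}=0):
  i=0: a_0=39, p_0 = 39*1 + 0 = 39, q_0 = 39*0 + 1 = 1.
  i=1: a_1=1, p_1 = 1*39 + 1 = 40, q_1 = 1*1 + 0 = 1.
Check: 40^2 - 1599*1^2 = 1600 - 1599 = 1, so (x, y) = (40, 1) solves the equation, and by the theorem it is the least positive solution.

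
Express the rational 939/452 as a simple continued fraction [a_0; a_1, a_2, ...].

[2; 12, 1, 10, 1, 2]

Run the Euclidean algorithm on 939 and 452; the successive quotients are the partial quotients a_0, a_1, ... (each step inverts the fractional part left over by the previous one):
  939 = 2*452 + 35, so a_0 = 2.
  452 = 12*35 + 32, so a_1 = 12.
  35 = 1*32 + 3, so a_2 = 1.
  32 = 10*3 + 2, so a_3 = 10.
  3 = 1*2 + 1, so a_4 = 1.
  2 = 2*1 + 0, so a_5 = 2.
The remainder reaches 0 after 6 divisions, so the expansion has 6 partial quotients, read off in order.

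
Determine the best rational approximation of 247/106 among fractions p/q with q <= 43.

Expand x = 247/106 as a continued fraction with the Euclidean algorithm:
  247 = 2*106 + 35, so a_0 = 2.
  106 = 3*35 + 1, so a_1 = 3.
  35 = 35*1 + 0, so a_2 = 35.
so x = [2; 3, 35].
Convergents (p_i = a_i*p_{i-1} + p_{i-2}, q_i = a_i*q_{i-1} + q_{i-2} with p_{-2}=0, p_{-1}=1, q_{-2}=1, q_{-1}=0), until the denominator exceeds 43:
  i=0: a_0=2, p_0 = 2*1 + 0 = 2, q_0 = 2*0 + 1 = 1.
  i=1: a_1=3, p_1 = 3*2 + 1 = 7, q_1 = 3*1 + 0 = 3.
  i=2: a_2=35, p_2 = 35*7 + 2 = 247, q_2 = 35*3 + 1 = 106.
q_2 = 106 > 43, so the last convergent with denominator <= 43 is p_1/q_1 = 7/3.
The closest fraction with denominator <= 43 is either p_1/q_1 or the intermediate fraction (k*p_1 + p_0)/(k*q_1 + q_0) with the largest k >= 1 whose denominator stays <= 43; these approach x as k grows, and every other convergent or intermediate fraction in range is farther away.
Largest k: floor((43 - q_0)/q_1) = floor((43 - 1)/3) = 14.
That gives (14*7 + 2)/(14*3 + 1) = 100/43.
Compare the errors: |x - 7/3| = |247*3 - 7*106|/(106*3) = 1/318, and |x - 100/43| = |247*43 - 100*106|/(106*43) = 21/4558.
Cross-multiplying, 1*4558 = 4558 < 6678 = 21*318, so 1/318 is smaller: the convergent 7/3 is closer to x than 100/43.

7/3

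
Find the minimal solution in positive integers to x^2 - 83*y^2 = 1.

First expand sqrt(83) as a continued fraction. With x_i = (sqrt(83) + m_i)/d_i and (m_0, d_0) = (0, 1): a_0 = floor(sqrt(83)) = 9, since 9^2 = 81 <= 83 < 100 = 10^2.
Iterate m_{i+1} = d_i*a_i - m_i, d_{i+1} = (83 - m_{i+1}^2)/d_i, a_{i+1} = floor((a_0 + m_{i+1})/d_{i+1}):
  m_1 = 1*9 - 0 = 9, d_1 = (83 - 9^2)/1 = 2/1 = 2, a_1 = floor((9 + 9)/2) = 9.
  m_2 = 2*9 - 9 = 9, d_2 = (83 - 9^2)/2 = 2/2 = 1, a_2 = floor((9 + 9)/1) = 18.
  m_3 = 1*18 - 9 = 9, d_3 = (83 - 9^2)/1 = 2/1 = 2: (m_3, d_3) = (m_1, d_1) = (9, 2), so from here the quotients repeat a_1, a_2; the period length is 2.
So sqrt(83) = [9; (9, 18)] with period length k = 2.
k is even, so the fundamental solution of x^2 - 83y^2 = 1 is (p_{k-1}, q_{k-1}) = (p_1, q_1); compute convergents through index 1.
Convergents (p_i = a_i*p_{i-1} + p_{i-2}, q_i = a_i*q_{i-1} + q_{i-2} with p_{-2}=0, p_{-1}=1, q_{-2}=1, q_{-1}=0):
  i=0: a_0=9, p_0 = 9*1 + 0 = 9, q_0 = 9*0 + 1 = 1.
  i=1: a_1=9, p_1 = 9*9 + 1 = 82, q_1 = 9*1 + 0 = 9.
Check: 82^2 - 83*9^2 = 6724 - 6723 = 1, so (x, y) = (82, 9) solves the equation, and by the theorem it is the least positive solution.

(x, y) = (82, 9)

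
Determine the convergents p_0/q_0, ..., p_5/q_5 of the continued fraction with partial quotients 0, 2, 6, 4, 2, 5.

0/1, 1/2, 6/13, 25/54, 56/121, 305/659

Using the convergent recurrence p_i = a_i*p_{i-1} + p_{i-2}, q_i = a_i*q_{i-1} + q_{i-2} with p_{-2}=0, p_{-1}=1, q_{-2}=1, q_{-1}=0:
  i=0: a_0=0, p_0 = 0*1 + 0 = 0, q_0 = 0*0 + 1 = 1.
  i=1: a_1=2, p_1 = 2*0 + 1 = 1, q_1 = 2*1 + 0 = 2.
  i=2: a_2=6, p_2 = 6*1 + 0 = 6, q_2 = 6*2 + 1 = 13.
  i=3: a_3=4, p_3 = 4*6 + 1 = 25, q_3 = 4*13 + 2 = 54.
  i=4: a_4=2, p_4 = 2*25 + 6 = 56, q_4 = 2*54 + 13 = 121.
  i=5: a_5=5, p_5 = 5*56 + 25 = 305, q_5 = 5*121 + 54 = 659.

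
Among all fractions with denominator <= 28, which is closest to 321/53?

109/18

Expand x = 321/53 as a continued fraction with the Euclidean algorithm:
  321 = 6*53 + 3, so a_0 = 6.
  53 = 17*3 + 2, so a_1 = 17.
  3 = 1*2 + 1, so a_2 = 1.
  2 = 2*1 + 0, so a_3 = 2.
so x = [6; 17, 1, 2].
Convergents (p_i = a_i*p_{i-1} + p_{i-2}, q_i = a_i*q_{i-1} + q_{i-2} with p_{-2}=0, p_{-1}=1, q_{-2}=1, q_{-1}=0), until the denominator exceeds 28:
  i=0: a_0=6, p_0 = 6*1 + 0 = 6, q_0 = 6*0 + 1 = 1.
  i=1: a_1=17, p_1 = 17*6 + 1 = 103, q_1 = 17*1 + 0 = 17.
  i=2: a_2=1, p_2 = 1*103 + 6 = 109, q_2 = 1*17 + 1 = 18.
  i=3: a_3=2, p_3 = 2*109 + 103 = 321, q_3 = 2*18 + 17 = 53.
q_3 = 53 > 28, so the last convergent with denominator <= 28 is p_2/q_2 = 109/18.
The closest fraction with denominator <= 28 is either p_2/q_2 or the intermediate fraction (k*p_2 + p_1)/(k*q_2 + q_1) with the largest k >= 1 whose denominator stays <= 28; these approach x as k grows, and every other convergent or intermediate fraction in range is farther away.
Largest k: floor((28 - q_1)/q_2) = floor((28 - 17)/18) = 0.
Since k = 0, no intermediate fraction beyond p_2/q_2 has denominator <= 28, so the convergent 109/18 is the closest (its error is |321*18 - 109*53|/(53*18) = 1/954).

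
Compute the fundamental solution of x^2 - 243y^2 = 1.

(x, y) = (70226, 4505)

First expand sqrt(243) as a continued fraction. With x_i = (sqrt(243) + m_i)/d_i and (m_0, d_0) = (0, 1): a_0 = floor(sqrt(243)) = 15, since 15^2 = 225 <= 243 < 256 = 16^2.
Iterate m_{i+1} = d_i*a_i - m_i, d_{i+1} = (243 - m_{i+1}^2)/d_i, a_{i+1} = floor((a_0 + m_{i+1})/d_{i+1}):
  m_1 = 1*15 - 0 = 15, d_1 = (243 - 15^2)/1 = 18/1 = 18, a_1 = floor((15 + 15)/18) = 1.
  m_2 = 18*1 - 15 = 3, d_2 = (243 - 3^2)/18 = 234/18 = 13, a_2 = floor((15 + 3)/13) = 1.
  m_3 = 13*1 - 3 = 10, d_3 = (243 - 10^2)/13 = 143/13 = 11, a_3 = floor((15 + 10)/11) = 2.
  m_4 = 11*2 - 10 = 12, d_4 = (243 - 12^2)/11 = 99/11 = 9, a_4 = floor((15 + 12)/9) = 3.
  m_5 = 9*3 - 12 = 15, d_5 = (243 - 15^2)/9 = 18/9 = 2, a_5 = floor((15 + 15)/2) = 15.
  m_6 = 2*15 - 15 = 15, d_6 = (243 - 15^2)/2 = 18/2 = 9, a_6 = floor((15 + 15)/9) = 3.
  m_7 = 9*3 - 15 = 12, d_7 = (243 - 12^2)/9 = 99/9 = 11, a_7 = floor((15 + 12)/11) = 2.
  m_8 = 11*2 - 12 = 10, d_8 = (243 - 10^2)/11 = 143/11 = 13, a_8 = floor((15 + 10)/13) = 1.
  m_9 = 13*1 - 10 = 3, d_9 = (243 - 3^2)/13 = 234/13 = 18, a_9 = floor((15 + 3)/18) = 1.
  m_10 = 18*1 - 3 = 15, d_10 = (243 - 15^2)/18 = 18/18 = 1, a_10 = floor((15 + 15)/1) = 30.
  m_11 = 1*30 - 15 = 15, d_11 = (243 - 15^2)/1 = 18/1 = 18: (m_11, d_11) = (m_1, d_1) = (15, 18), so from here the quotients repeat a_1, ..., a_10; the period length is 10.
So sqrt(243) = [15; (1, 1, 2, 3, 15, 3, 2, 1, 1, 30)] with period length k = 10.
k is even, so the fundamental solution of x^2 - 243y^2 = 1 is (p_{k-1}, q_{k-1}) = (p_9, q_9); compute convergents through index 9.
Convergents (p_i = a_i*p_{i-1} + p_{i-2}, q_i = a_i*q_{i-1} + q_{i-2} with p_{-2}=0, p_{-1}=1, q_{-2}=1, q_{-1}=0):
  i=0: a_0=15, p_0 = 15*1 + 0 = 15, q_0 = 15*0 + 1 = 1.
  i=1: a_1=1, p_1 = 1*15 + 1 = 16, q_1 = 1*1 + 0 = 1.
  i=2: a_2=1, p_2 = 1*16 + 15 = 31, q_2 = 1*1 + 1 = 2.
  i=3: a_3=2, p_3 = 2*31 + 16 = 78, q_3 = 2*2 + 1 = 5.
  i=4: a_4=3, p_4 = 3*78 + 31 = 265, q_4 = 3*5 + 2 = 17.
  i=5: a_5=15, p_5 = 15*265 + 78 = 4053, q_5 = 15*17 + 5 = 260.
  i=6: a_6=3, p_6 = 3*4053 + 265 = 12424, q_6 = 3*260 + 17 = 797.
  i=7: a_7=2, p_7 = 2*12424 + 4053 = 28901, q_7 = 2*797 + 260 = 1854.
  i=8: a_8=1, p_8 = 1*28901 + 12424 = 41325, q_8 = 1*1854 + 797 = 2651.
  i=9: a_9=1, p_9 = 1*41325 + 28901 = 70226, q_9 = 1*2651 + 1854 = 4505.
Check: 70226^2 - 243*4505^2 = 4931691076 - 4931691075 = 1, so (x, y) = (70226, 4505) solves the equation, and by the theorem it is the least positive solution.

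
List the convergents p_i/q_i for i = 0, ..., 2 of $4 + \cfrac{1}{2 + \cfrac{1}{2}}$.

4/1, 9/2, 22/5

Using the convergent recurrence p_i = a_i*p_{i-1} + p_{i-2}, q_i = a_i*q_{i-1} + q_{i-2} with p_{-2}=0, p_{-1}=1, q_{-2}=1, q_{-1}=0:
  i=0: a_0=4, p_0 = 4*1 + 0 = 4, q_0 = 4*0 + 1 = 1.
  i=1: a_1=2, p_1 = 2*4 + 1 = 9, q_1 = 2*1 + 0 = 2.
  i=2: a_2=2, p_2 = 2*9 + 4 = 22, q_2 = 2*2 + 1 = 5.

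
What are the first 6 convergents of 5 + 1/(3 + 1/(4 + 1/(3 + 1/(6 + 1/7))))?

Using the convergent recurrence p_i = a_i*p_{i-1} + p_{i-2}, q_i = a_i*q_{i-1} + q_{i-2} with p_{-2}=0, p_{-1}=1, q_{-2}=1, q_{-1}=0:
  i=0: a_0=5, p_0 = 5*1 + 0 = 5, q_0 = 5*0 + 1 = 1.
  i=1: a_1=3, p_1 = 3*5 + 1 = 16, q_1 = 3*1 + 0 = 3.
  i=2: a_2=4, p_2 = 4*16 + 5 = 69, q_2 = 4*3 + 1 = 13.
  i=3: a_3=3, p_3 = 3*69 + 16 = 223, q_3 = 3*13 + 3 = 42.
  i=4: a_4=6, p_4 = 6*223 + 69 = 1407, q_4 = 6*42 + 13 = 265.
  i=5: a_5=7, p_5 = 7*1407 + 223 = 10072, q_5 = 7*265 + 42 = 1897.

5/1, 16/3, 69/13, 223/42, 1407/265, 10072/1897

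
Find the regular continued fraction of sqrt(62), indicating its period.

Write x_i = (sqrt(62) + m_i)/d_i with (m_0, d_0) = (0, 1). a_0 = floor(sqrt(62)) = 7, since 7^2 = 49 <= 62 < 64 = 8^2.
Iterate m_{i+1} = d_i*a_i - m_i, d_{i+1} = (62 - m_{i+1}^2)/d_i, a_{i+1} = floor((a_0 + m_{i+1})/d_{i+1}):
  m_1 = 1*7 - 0 = 7, d_1 = (62 - 7^2)/1 = 13/1 = 13, a_1 = floor((7 + 7)/13) = 1.
  m_2 = 13*1 - 7 = 6, d_2 = (62 - 6^2)/13 = 26/13 = 2, a_2 = floor((7 + 6)/2) = 6.
  m_3 = 2*6 - 6 = 6, d_3 = (62 - 6^2)/2 = 26/2 = 13, a_3 = floor((7 + 6)/13) = 1.
  m_4 = 13*1 - 6 = 7, d_4 = (62 - 7^2)/13 = 13/13 = 1, a_4 = floor((7 + 7)/1) = 14.
  m_5 = 1*14 - 7 = 7, d_5 = (62 - 7^2)/1 = 13/1 = 13: (m_5, d_5) = (m_1, d_1) = (7, 13), so from here the quotients repeat a_1, ..., a_4; the period length is 4.
Hence the expansion of sqrt(62) is a_0 = 7 followed by the repeating block 1, 6, 1, 14 (period 4).

[7; (1, 6, 1, 14)]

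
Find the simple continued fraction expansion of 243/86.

[2; 1, 4, 1, 2, 1, 3]

Run the Euclidean algorithm on 243 and 86; the successive quotients are the partial quotients a_0, a_1, ... (each step inverts the fractional part left over by the previous one):
  243 = 2*86 + 71, so a_0 = 2.
  86 = 1*71 + 15, so a_1 = 1.
  71 = 4*15 + 11, so a_2 = 4.
  15 = 1*11 + 4, so a_3 = 1.
  11 = 2*4 + 3, so a_4 = 2.
  4 = 1*3 + 1, so a_5 = 1.
  3 = 3*1 + 0, so a_6 = 3.
The remainder reaches 0 after 7 divisions, so the expansion has 7 partial quotients, read off in order.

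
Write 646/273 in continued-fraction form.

[2; 2, 1, 2, 1, 2, 2, 1, 2]

Run the Euclidean algorithm on 646 and 273; the successive quotients are the partial quotients a_0, a_1, ... (each step inverts the fractional part left over by the previous one):
  646 = 2*273 + 100, so a_0 = 2.
  273 = 2*100 + 73, so a_1 = 2.
  100 = 1*73 + 27, so a_2 = 1.
  73 = 2*27 + 19, so a_3 = 2.
  27 = 1*19 + 8, so a_4 = 1.
  19 = 2*8 + 3, so a_5 = 2.
  8 = 2*3 + 2, so a_6 = 2.
  3 = 1*2 + 1, so a_7 = 1.
  2 = 2*1 + 0, so a_8 = 2.
The remainder reaches 0 after 9 divisions, so the expansion has 9 partial quotients, read off in order.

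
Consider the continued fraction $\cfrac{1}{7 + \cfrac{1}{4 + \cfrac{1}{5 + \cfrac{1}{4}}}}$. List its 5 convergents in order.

0/1, 1/7, 4/29, 21/152, 88/637

Using the convergent recurrence p_i = a_i*p_{i-1} + p_{i-2}, q_i = a_i*q_{i-1} + q_{i-2} with p_{-2}=0, p_{-1}=1, q_{-2}=1, q_{-1}=0:
  i=0: a_0=0, p_0 = 0*1 + 0 = 0, q_0 = 0*0 + 1 = 1.
  i=1: a_1=7, p_1 = 7*0 + 1 = 1, q_1 = 7*1 + 0 = 7.
  i=2: a_2=4, p_2 = 4*1 + 0 = 4, q_2 = 4*7 + 1 = 29.
  i=3: a_3=5, p_3 = 5*4 + 1 = 21, q_3 = 5*29 + 7 = 152.
  i=4: a_4=4, p_4 = 4*21 + 4 = 88, q_4 = 4*152 + 29 = 637.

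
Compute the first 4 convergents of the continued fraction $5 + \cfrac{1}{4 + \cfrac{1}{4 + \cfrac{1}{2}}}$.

Using the convergent recurrence p_i = a_i*p_{i-1} + p_{i-2}, q_i = a_i*q_{i-1} + q_{i-2} with p_{-2}=0, p_{-1}=1, q_{-2}=1, q_{-1}=0:
  i=0: a_0=5, p_0 = 5*1 + 0 = 5, q_0 = 5*0 + 1 = 1.
  i=1: a_1=4, p_1 = 4*5 + 1 = 21, q_1 = 4*1 + 0 = 4.
  i=2: a_2=4, p_2 = 4*21 + 5 = 89, q_2 = 4*4 + 1 = 17.
  i=3: a_3=2, p_3 = 2*89 + 21 = 199, q_3 = 2*17 + 4 = 38.

5/1, 21/4, 89/17, 199/38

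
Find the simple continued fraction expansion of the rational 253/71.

[3; 1, 1, 3, 2, 4]

Run the Euclidean algorithm on 253 and 71; the successive quotients are the partial quotients a_0, a_1, ... (each step inverts the fractional part left over by the previous one):
  253 = 3*71 + 40, so a_0 = 3.
  71 = 1*40 + 31, so a_1 = 1.
  40 = 1*31 + 9, so a_2 = 1.
  31 = 3*9 + 4, so a_3 = 3.
  9 = 2*4 + 1, so a_4 = 2.
  4 = 4*1 + 0, so a_5 = 4.
The remainder reaches 0 after 6 divisions, so the expansion has 6 partial quotients, read off in order.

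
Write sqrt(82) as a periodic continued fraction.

Write x_i = (sqrt(82) + m_i)/d_i with (m_0, d_0) = (0, 1). a_0 = floor(sqrt(82)) = 9, since 9^2 = 81 <= 82 < 100 = 10^2.
Iterate m_{i+1} = d_i*a_i - m_i, d_{i+1} = (82 - m_{i+1}^2)/d_i, a_{i+1} = floor((a_0 + m_{i+1})/d_{i+1}):
  m_1 = 1*9 - 0 = 9, d_1 = (82 - 9^2)/1 = 1/1 = 1, a_1 = floor((9 + 9)/1) = 18.
  m_2 = 1*18 - 9 = 9, d_2 = (82 - 9^2)/1 = 1/1 = 1: (m_2, d_2) = (m_1, d_1) = (9, 1), so from here the quotient a_1 repeats; the period length is 1.
Hence the expansion of sqrt(82) is a_0 = 9 followed by the repeating block 18 (period 1).

[9; (18)]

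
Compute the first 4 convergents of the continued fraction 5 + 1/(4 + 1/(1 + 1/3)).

5/1, 21/4, 26/5, 99/19

Using the convergent recurrence p_i = a_i*p_{i-1} + p_{i-2}, q_i = a_i*q_{i-1} + q_{i-2} with p_{-2}=0, p_{-1}=1, q_{-2}=1, q_{-1}=0:
  i=0: a_0=5, p_0 = 5*1 + 0 = 5, q_0 = 5*0 + 1 = 1.
  i=1: a_1=4, p_1 = 4*5 + 1 = 21, q_1 = 4*1 + 0 = 4.
  i=2: a_2=1, p_2 = 1*21 + 5 = 26, q_2 = 1*4 + 1 = 5.
  i=3: a_3=3, p_3 = 3*26 + 21 = 99, q_3 = 3*5 + 4 = 19.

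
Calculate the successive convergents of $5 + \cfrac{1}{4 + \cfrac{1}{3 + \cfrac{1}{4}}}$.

Using the convergent recurrence p_i = a_i*p_{i-1} + p_{i-2}, q_i = a_i*q_{i-1} + q_{i-2} with p_{-2}=0, p_{-1}=1, q_{-2}=1, q_{-1}=0:
  i=0: a_0=5, p_0 = 5*1 + 0 = 5, q_0 = 5*0 + 1 = 1.
  i=1: a_1=4, p_1 = 4*5 + 1 = 21, q_1 = 4*1 + 0 = 4.
  i=2: a_2=3, p_2 = 3*21 + 5 = 68, q_2 = 3*4 + 1 = 13.
  i=3: a_3=4, p_3 = 4*68 + 21 = 293, q_3 = 4*13 + 4 = 56.

5/1, 21/4, 68/13, 293/56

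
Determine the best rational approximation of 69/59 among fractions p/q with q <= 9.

Expand x = 69/59 as a continued fraction with the Euclidean algorithm:
  69 = 1*59 + 10, so a_0 = 1.
  59 = 5*10 + 9, so a_1 = 5.
  10 = 1*9 + 1, so a_2 = 1.
  9 = 9*1 + 0, so a_3 = 9.
so x = [1; 5, 1, 9].
Convergents (p_i = a_i*p_{i-1} + p_{i-2}, q_i = a_i*q_{i-1} + q_{i-2} with p_{-2}=0, p_{-1}=1, q_{-2}=1, q_{-1}=0), until the denominator exceeds 9:
  i=0: a_0=1, p_0 = 1*1 + 0 = 1, q_0 = 1*0 + 1 = 1.
  i=1: a_1=5, p_1 = 5*1 + 1 = 6, q_1 = 5*1 + 0 = 5.
  i=2: a_2=1, p_2 = 1*6 + 1 = 7, q_2 = 1*5 + 1 = 6.
  i=3: a_3=9, p_3 = 9*7 + 6 = 69, q_3 = 9*6 + 5 = 59.
q_3 = 59 > 9, so the last convergent with denominator <= 9 is p_2/q_2 = 7/6.
The closest fraction with denominator <= 9 is either p_2/q_2 or the intermediate fraction (k*p_2 + p_1)/(k*q_2 + q_1) with the largest k >= 1 whose denominator stays <= 9; these approach x as k grows, and every other convergent or intermediate fraction in range is farther away.
Largest k: floor((9 - q_1)/q_2) = floor((9 - 5)/6) = 0.
Since k = 0, no intermediate fraction beyond p_2/q_2 has denominator <= 9, so the convergent 7/6 is the closest (its error is |69*6 - 7*59|/(59*6) = 1/354).

7/6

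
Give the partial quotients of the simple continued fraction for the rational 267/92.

[2; 1, 9, 4, 2]

Run the Euclidean algorithm on 267 and 92; the successive quotients are the partial quotients a_0, a_1, ... (each step inverts the fractional part left over by the previous one):
  267 = 2*92 + 83, so a_0 = 2.
  92 = 1*83 + 9, so a_1 = 1.
  83 = 9*9 + 2, so a_2 = 9.
  9 = 4*2 + 1, so a_3 = 4.
  2 = 2*1 + 0, so a_4 = 2.
The remainder reaches 0 after 5 divisions, so the expansion has 5 partial quotients, read off in order.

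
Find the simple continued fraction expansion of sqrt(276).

Write x_i = (sqrt(276) + m_i)/d_i with (m_0, d_0) = (0, 1). a_0 = floor(sqrt(276)) = 16, since 16^2 = 256 <= 276 < 289 = 17^2.
Iterate m_{i+1} = d_i*a_i - m_i, d_{i+1} = (276 - m_{i+1}^2)/d_i, a_{i+1} = floor((a_0 + m_{i+1})/d_{i+1}):
  m_1 = 1*16 - 0 = 16, d_1 = (276 - 16^2)/1 = 20/1 = 20, a_1 = floor((16 + 16)/20) = 1.
  m_2 = 20*1 - 16 = 4, d_2 = (276 - 4^2)/20 = 260/20 = 13, a_2 = floor((16 + 4)/13) = 1.
  m_3 = 13*1 - 4 = 9, d_3 = (276 - 9^2)/13 = 195/13 = 15, a_3 = floor((16 + 9)/15) = 1.
  m_4 = 15*1 - 9 = 6, d_4 = (276 - 6^2)/15 = 240/15 = 16, a_4 = floor((16 + 6)/16) = 1.
  m_5 = 16*1 - 6 = 10, d_5 = (276 - 10^2)/16 = 176/16 = 11, a_5 = floor((16 + 10)/11) = 2.
  m_6 = 11*2 - 10 = 12, d_6 = (276 - 12^2)/11 = 132/11 = 12, a_6 = floor((16 + 12)/12) = 2.
  m_7 = 12*2 - 12 = 12, d_7 = (276 - 12^2)/12 = 132/12 = 11, a_7 = floor((16 + 12)/11) = 2.
  m_8 = 11*2 - 12 = 10, d_8 = (276 - 10^2)/11 = 176/11 = 16, a_8 = floor((16 + 10)/16) = 1.
  m_9 = 16*1 - 10 = 6, d_9 = (276 - 6^2)/16 = 240/16 = 15, a_9 = floor((16 + 6)/15) = 1.
  m_10 = 15*1 - 6 = 9, d_10 = (276 - 9^2)/15 = 195/15 = 13, a_10 = floor((16 + 9)/13) = 1.
  m_11 = 13*1 - 9 = 4, d_11 = (276 - 4^2)/13 = 260/13 = 20, a_11 = floor((16 + 4)/20) = 1.
  m_12 = 20*1 - 4 = 16, d_12 = (276 - 16^2)/20 = 20/20 = 1, a_12 = floor((16 + 16)/1) = 32.
  m_13 = 1*32 - 16 = 16, d_13 = (276 - 16^2)/1 = 20/1 = 20: (m_13, d_13) = (m_1, d_1) = (16, 20), so from here the quotients repeat a_1, ..., a_12; the period length is 12.
Hence the expansion of sqrt(276) is a_0 = 16 followed by the repeating block 1, 1, 1, 1, 2, 2, 2, 1, 1, 1, 1, 32 (period 12).

[16; (1, 1, 1, 1, 2, 2, 2, 1, 1, 1, 1, 32)]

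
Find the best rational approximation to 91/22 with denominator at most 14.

Expand x = 91/22 as a continued fraction with the Euclidean algorithm:
  91 = 4*22 + 3, so a_0 = 4.
  22 = 7*3 + 1, so a_1 = 7.
  3 = 3*1 + 0, so a_2 = 3.
so x = [4; 7, 3].
Convergents (p_i = a_i*p_{i-1} + p_{i-2}, q_i = a_i*q_{i-1} + q_{i-2} with p_{-2}=0, p_{-1}=1, q_{-2}=1, q_{-1}=0), until the denominator exceeds 14:
  i=0: a_0=4, p_0 = 4*1 + 0 = 4, q_0 = 4*0 + 1 = 1.
  i=1: a_1=7, p_1 = 7*4 + 1 = 29, q_1 = 7*1 + 0 = 7.
  i=2: a_2=3, p_2 = 3*29 + 4 = 91, q_2 = 3*7 + 1 = 22.
q_2 = 22 > 14, so the last convergent with denominator <= 14 is p_1/q_1 = 29/7.
The closest fraction with denominator <= 14 is either p_1/q_1 or the intermediate fraction (k*p_1 + p_0)/(k*q_1 + q_0) with the largest k >= 1 whose denominator stays <= 14; these approach x as k grows, and every other convergent or intermediate fraction in range is farther away.
Largest k: floor((14 - q_0)/q_1) = floor((14 - 1)/7) = 1.
That gives (1*29 + 4)/(1*7 + 1) = 33/8.
Compare the errors: |x - 29/7| = |91*7 - 29*22|/(22*7) = 1/154, and |x - 33/8| = |91*8 - 33*22|/(22*8) = 2/176.
Cross-multiplying, 1*176 = 176 < 308 = 2*154, so 1/154 is smaller: the convergent 29/7 is closer to x than 33/8.

29/7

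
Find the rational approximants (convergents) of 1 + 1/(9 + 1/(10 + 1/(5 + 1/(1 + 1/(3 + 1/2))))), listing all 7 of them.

Using the convergent recurrence p_i = a_i*p_{i-1} + p_{i-2}, q_i = a_i*q_{i-1} + q_{i-2} with p_{-2}=0, p_{-1}=1, q_{-2}=1, q_{-1}=0:
  i=0: a_0=1, p_0 = 1*1 + 0 = 1, q_0 = 1*0 + 1 = 1.
  i=1: a_1=9, p_1 = 9*1 + 1 = 10, q_1 = 9*1 + 0 = 9.
  i=2: a_2=10, p_2 = 10*10 + 1 = 101, q_2 = 10*9 + 1 = 91.
  i=3: a_3=5, p_3 = 5*101 + 10 = 515, q_3 = 5*91 + 9 = 464.
  i=4: a_4=1, p_4 = 1*515 + 101 = 616, q_4 = 1*464 + 91 = 555.
  i=5: a_5=3, p_5 = 3*616 + 515 = 2363, q_5 = 3*555 + 464 = 2129.
  i=6: a_6=2, p_6 = 2*2363 + 616 = 5342, q_6 = 2*2129 + 555 = 4813.

1/1, 10/9, 101/91, 515/464, 616/555, 2363/2129, 5342/4813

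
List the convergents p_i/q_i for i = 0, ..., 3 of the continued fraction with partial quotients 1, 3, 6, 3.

Using the convergent recurrence p_i = a_i*p_{i-1} + p_{i-2}, q_i = a_i*q_{i-1} + q_{i-2} with p_{-2}=0, p_{-1}=1, q_{-2}=1, q_{-1}=0:
  i=0: a_0=1, p_0 = 1*1 + 0 = 1, q_0 = 1*0 + 1 = 1.
  i=1: a_1=3, p_1 = 3*1 + 1 = 4, q_1 = 3*1 + 0 = 3.
  i=2: a_2=6, p_2 = 6*4 + 1 = 25, q_2 = 6*3 + 1 = 19.
  i=3: a_3=3, p_3 = 3*25 + 4 = 79, q_3 = 3*19 + 3 = 60.

1/1, 4/3, 25/19, 79/60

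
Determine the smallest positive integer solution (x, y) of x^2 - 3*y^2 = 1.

(x, y) = (2, 1)

First expand sqrt(3) as a continued fraction. With x_i = (sqrt(3) + m_i)/d_i and (m_0, d_0) = (0, 1): a_0 = floor(sqrt(3)) = 1, since 1^2 = 1 <= 3 < 4 = 2^2.
Iterate m_{i+1} = d_i*a_i - m_i, d_{i+1} = (3 - m_{i+1}^2)/d_i, a_{i+1} = floor((a_0 + m_{i+1})/d_{i+1}):
  m_1 = 1*1 - 0 = 1, d_1 = (3 - 1^2)/1 = 2/1 = 2, a_1 = floor((1 + 1)/2) = 1.
  m_2 = 2*1 - 1 = 1, d_2 = (3 - 1^2)/2 = 2/2 = 1, a_2 = floor((1 + 1)/1) = 2.
  m_3 = 1*2 - 1 = 1, d_3 = (3 - 1^2)/1 = 2/1 = 2: (m_3, d_3) = (m_1, d_1) = (1, 2), so from here the quotients repeat a_1, a_2; the period length is 2.
So sqrt(3) = [1; (1, 2)] with period length k = 2.
k is even, so the fundamental solution of x^2 - 3y^2 = 1 is (p_{k-1}, q_{k-1}) = (p_1, q_1); compute convergents through index 1.
Convergents (p_i = a_i*p_{i-1} + p_{i-2}, q_i = a_i*q_{i-1} + q_{i-2} with p_{-2}=0, p_{-1}=1, q_{-2}=1, q_{-1}=0):
  i=0: a_0=1, p_0 = 1*1 + 0 = 1, q_0 = 1*0 + 1 = 1.
  i=1: a_1=1, p_1 = 1*1 + 1 = 2, q_1 = 1*1 + 0 = 1.
Check: 2^2 - 3*1^2 = 4 - 3 = 1, so (x, y) = (2, 1) solves the equation, and by the theorem it is the least positive solution.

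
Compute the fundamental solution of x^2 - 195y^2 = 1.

(x, y) = (14, 1)

First expand sqrt(195) as a continued fraction. With x_i = (sqrt(195) + m_i)/d_i and (m_0, d_0) = (0, 1): a_0 = floor(sqrt(195)) = 13, since 13^2 = 169 <= 195 < 196 = 14^2.
Iterate m_{i+1} = d_i*a_i - m_i, d_{i+1} = (195 - m_{i+1}^2)/d_i, a_{i+1} = floor((a_0 + m_{i+1})/d_{i+1}):
  m_1 = 1*13 - 0 = 13, d_1 = (195 - 13^2)/1 = 26/1 = 26, a_1 = floor((13 + 13)/26) = 1.
  m_2 = 26*1 - 13 = 13, d_2 = (195 - 13^2)/26 = 26/26 = 1, a_2 = floor((13 + 13)/1) = 26.
  m_3 = 1*26 - 13 = 13, d_3 = (195 - 13^2)/1 = 26/1 = 26: (m_3, d_3) = (m_1, d_1) = (13, 26), so from here the quotients repeat a_1, a_2; the period length is 2.
So sqrt(195) = [13; (1, 26)] with period length k = 2.
k is even, so the fundamental solution of x^2 - 195y^2 = 1 is (p_{k-1}, q_{k-1}) = (p_1, q_1); compute convergents through index 1.
Convergents (p_i = a_i*p_{i-1} + p_{i-2}, q_i = a_i*q_{i-1} + q_{i-2} with p_{-2}=0, p_{-1}=1, q_{-2}=1, q_{-1}=0):
  i=0: a_0=13, p_0 = 13*1 + 0 = 13, q_0 = 13*0 + 1 = 1.
  i=1: a_1=1, p_1 = 1*13 + 1 = 14, q_1 = 1*1 + 0 = 1.
Check: 14^2 - 195*1^2 = 196 - 195 = 1, so (x, y) = (14, 1) solves the equation, and by the theorem it is the least positive solution.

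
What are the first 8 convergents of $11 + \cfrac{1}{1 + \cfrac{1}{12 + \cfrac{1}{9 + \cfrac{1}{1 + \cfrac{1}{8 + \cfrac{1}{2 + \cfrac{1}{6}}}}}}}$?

Using the convergent recurrence p_i = a_i*p_{i-1} + p_{i-2}, q_i = a_i*q_{i-1} + q_{i-2} with p_{-2}=0, p_{-1}=1, q_{-2}=1, q_{-1}=0:
  i=0: a_0=11, p_0 = 11*1 + 0 = 11, q_0 = 11*0 + 1 = 1.
  i=1: a_1=1, p_1 = 1*11 + 1 = 12, q_1 = 1*1 + 0 = 1.
  i=2: a_2=12, p_2 = 12*12 + 11 = 155, q_2 = 12*1 + 1 = 13.
  i=3: a_3=9, p_3 = 9*155 + 12 = 1407, q_3 = 9*13 + 1 = 118.
  i=4: a_4=1, p_4 = 1*1407 + 155 = 1562, q_4 = 1*118 + 13 = 131.
  i=5: a_5=8, p_5 = 8*1562 + 1407 = 13903, q_5 = 8*131 + 118 = 1166.
  i=6: a_6=2, p_6 = 2*13903 + 1562 = 29368, q_6 = 2*1166 + 131 = 2463.
  i=7: a_7=6, p_7 = 6*29368 + 13903 = 190111, q_7 = 6*2463 + 1166 = 15944.

11/1, 12/1, 155/13, 1407/118, 1562/131, 13903/1166, 29368/2463, 190111/15944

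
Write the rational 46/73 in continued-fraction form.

Run the Euclidean algorithm on 46 and 73; the successive quotients are the partial quotients a_0, a_1, ... (each step inverts the fractional part left over by the previous one):
  46 = 0*73 + 46, so a_0 = 0.
  73 = 1*46 + 27, so a_1 = 1.
  46 = 1*27 + 19, so a_2 = 1.
  27 = 1*19 + 8, so a_3 = 1.
  19 = 2*8 + 3, so a_4 = 2.
  8 = 2*3 + 2, so a_5 = 2.
  3 = 1*2 + 1, so a_6 = 1.
  2 = 2*1 + 0, so a_7 = 2.
The remainder reaches 0 after 8 divisions, so the expansion has 8 partial quotients, read off in order.

[0; 1, 1, 1, 2, 2, 1, 2]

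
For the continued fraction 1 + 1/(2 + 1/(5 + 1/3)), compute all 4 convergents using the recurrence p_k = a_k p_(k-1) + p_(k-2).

Using the convergent recurrence p_i = a_i*p_{i-1} + p_{i-2}, q_i = a_i*q_{i-1} + q_{i-2} with p_{-2}=0, p_{-1}=1, q_{-2}=1, q_{-1}=0:
  i=0: a_0=1, p_0 = 1*1 + 0 = 1, q_0 = 1*0 + 1 = 1.
  i=1: a_1=2, p_1 = 2*1 + 1 = 3, q_1 = 2*1 + 0 = 2.
  i=2: a_2=5, p_2 = 5*3 + 1 = 16, q_2 = 5*2 + 1 = 11.
  i=3: a_3=3, p_3 = 3*16 + 3 = 51, q_3 = 3*11 + 2 = 35.

1/1, 3/2, 16/11, 51/35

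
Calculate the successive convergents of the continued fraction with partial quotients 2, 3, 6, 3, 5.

Using the convergent recurrence p_i = a_i*p_{i-1} + p_{i-2}, q_i = a_i*q_{i-1} + q_{i-2} with p_{-2}=0, p_{-1}=1, q_{-2}=1, q_{-1}=0:
  i=0: a_0=2, p_0 = 2*1 + 0 = 2, q_0 = 2*0 + 1 = 1.
  i=1: a_1=3, p_1 = 3*2 + 1 = 7, q_1 = 3*1 + 0 = 3.
  i=2: a_2=6, p_2 = 6*7 + 2 = 44, q_2 = 6*3 + 1 = 19.
  i=3: a_3=3, p_3 = 3*44 + 7 = 139, q_3 = 3*19 + 3 = 60.
  i=4: a_4=5, p_4 = 5*139 + 44 = 739, q_4 = 5*60 + 19 = 319.

2/1, 7/3, 44/19, 139/60, 739/319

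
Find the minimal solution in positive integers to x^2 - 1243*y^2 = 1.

First expand sqrt(1243) as a continued fraction. With x_i = (sqrt(1243) + m_i)/d_i and (m_0, d_0) = (0, 1): a_0 = floor(sqrt(1243)) = 35, since 35^2 = 1225 <= 1243 < 1296 = 36^2.
Iterate m_{i+1} = d_i*a_i - m_i, d_{i+1} = (1243 - m_{i+1}^2)/d_i, a_{i+1} = floor((a_0 + m_{i+1})/d_{i+1}):
  m_1 = 1*35 - 0 = 35, d_1 = (1243 - 35^2)/1 = 18/1 = 18, a_1 = floor((35 + 35)/18) = 3.
  m_2 = 18*3 - 35 = 19, d_2 = (1243 - 19^2)/18 = 882/18 = 49, a_2 = floor((35 + 19)/49) = 1.
  m_3 = 49*1 - 19 = 30, d_3 = (1243 - 30^2)/49 = 343/49 = 7, a_3 = floor((35 + 30)/7) = 9.
  m_4 = 7*9 - 30 = 33, d_4 = (1243 - 33^2)/7 = 154/7 = 22, a_4 = floor((35 + 33)/22) = 3.
  m_5 = 22*3 - 33 = 33, d_5 = (1243 - 33^2)/22 = 154/22 = 7, a_5 = floor((35 + 33)/7) = 9.
  m_6 = 7*9 - 33 = 30, d_6 = (1243 - 30^2)/7 = 343/7 = 49, a_6 = floor((35 + 30)/49) = 1.
  m_7 = 49*1 - 30 = 19, d_7 = (1243 - 19^2)/49 = 882/49 = 18, a_7 = floor((35 + 19)/18) = 3.
  m_8 = 18*3 - 19 = 35, d_8 = (1243 - 35^2)/18 = 18/18 = 1, a_8 = floor((35 + 35)/1) = 70.
  m_9 = 1*70 - 35 = 35, d_9 = (1243 - 35^2)/1 = 18/1 = 18: (m_9, d_9) = (m_1, d_1) = (35, 18), so from here the quotients repeat a_1, ..., a_8; the period length is 8.
So sqrt(1243) = [35; (3, 1, 9, 3, 9, 1, 3, 70)] with period length k = 8.
k is even, so the fundamental solution of x^2 - 1243y^2 = 1 is (p_{k-1}, q_{k-1}) = (p_7, q_7); compute convergents through index 7.
Convergents (p_i = a_i*p_{i-1} + p_{i-2}, q_i = a_i*q_{i-1} + q_{i-2} with p_{-2}=0, p_{-1}=1, q_{-2}=1, q_{-1}=0):
  i=0: a_0=35, p_0 = 35*1 + 0 = 35, q_0 = 35*0 + 1 = 1.
  i=1: a_1=3, p_1 = 3*35 + 1 = 106, q_1 = 3*1 + 0 = 3.
  i=2: a_2=1, p_2 = 1*106 + 35 = 141, q_2 = 1*3 + 1 = 4.
  i=3: a_3=9, p_3 = 9*141 + 106 = 1375, q_3 = 9*4 + 3 = 39.
  i=4: a_4=3, p_4 = 3*1375 + 141 = 4266, q_4 = 3*39 + 4 = 121.
  i=5: a_5=9, p_5 = 9*4266 + 1375 = 39769, q_5 = 9*121 + 39 = 1128.
  i=6: a_6=1, p_6 = 1*39769 + 4266 = 44035, q_6 = 1*1128 + 121 = 1249.
  i=7: a_7=3, p_7 = 3*44035 + 39769 = 171874, q_7 = 3*1249 + 1128 = 4875.
Check: 171874^2 - 1243*4875^2 = 29540671876 - 29540671875 = 1, so (x, y) = (171874, 4875) solves the equation, and by the theorem it is the least positive solution.

(x, y) = (171874, 4875)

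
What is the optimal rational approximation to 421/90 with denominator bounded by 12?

14/3

Expand x = 421/90 as a continued fraction with the Euclidean algorithm:
  421 = 4*90 + 61, so a_0 = 4.
  90 = 1*61 + 29, so a_1 = 1.
  61 = 2*29 + 3, so a_2 = 2.
  29 = 9*3 + 2, so a_3 = 9.
  3 = 1*2 + 1, so a_4 = 1.
  2 = 2*1 + 0, so a_5 = 2.
so x = [4; 1, 2, 9, 1, 2].
Convergents (p_i = a_i*p_{i-1} + p_{i-2}, q_i = a_i*q_{i-1} + q_{i-2} with p_{-2}=0, p_{-1}=1, q_{-2}=1, q_{-1}=0), until the denominator exceeds 12:
  i=0: a_0=4, p_0 = 4*1 + 0 = 4, q_0 = 4*0 + 1 = 1.
  i=1: a_1=1, p_1 = 1*4 + 1 = 5, q_1 = 1*1 + 0 = 1.
  i=2: a_2=2, p_2 = 2*5 + 4 = 14, q_2 = 2*1 + 1 = 3.
  i=3: a_3=9, p_3 = 9*14 + 5 = 131, q_3 = 9*3 + 1 = 28.
q_3 = 28 > 12, so the last convergent with denominator <= 12 is p_2/q_2 = 14/3.
The closest fraction with denominator <= 12 is either p_2/q_2 or the intermediate fraction (k*p_2 + p_1)/(k*q_2 + q_1) with the largest k >= 1 whose denominator stays <= 12; these approach x as k grows, and every other convergent or intermediate fraction in range is farther away.
Largest k: floor((12 - q_1)/q_2) = floor((12 - 1)/3) = 3.
That gives (3*14 + 5)/(3*3 + 1) = 47/10.
Compare the errors: |x - 14/3| = |421*3 - 14*90|/(90*3) = 3/270, and |x - 47/10| = |421*10 - 47*90|/(90*10) = 20/900.
Cross-multiplying, 3*900 = 2700 < 5400 = 20*270, so 3/270 is smaller: the convergent 14/3 is closer to x than 47/10.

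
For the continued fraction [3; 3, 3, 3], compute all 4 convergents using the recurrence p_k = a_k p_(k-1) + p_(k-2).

3/1, 10/3, 33/10, 109/33

Using the convergent recurrence p_i = a_i*p_{i-1} + p_{i-2}, q_i = a_i*q_{i-1} + q_{i-2} with p_{-2}=0, p_{-1}=1, q_{-2}=1, q_{-1}=0:
  i=0: a_0=3, p_0 = 3*1 + 0 = 3, q_0 = 3*0 + 1 = 1.
  i=1: a_1=3, p_1 = 3*3 + 1 = 10, q_1 = 3*1 + 0 = 3.
  i=2: a_2=3, p_2 = 3*10 + 3 = 33, q_2 = 3*3 + 1 = 10.
  i=3: a_3=3, p_3 = 3*33 + 10 = 109, q_3 = 3*10 + 3 = 33.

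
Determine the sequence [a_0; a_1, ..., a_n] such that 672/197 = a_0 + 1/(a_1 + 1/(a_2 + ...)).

[3; 2, 2, 3, 5, 2]

Run the Euclidean algorithm on 672 and 197; the successive quotients are the partial quotients a_0, a_1, ... (each step inverts the fractional part left over by the previous one):
  672 = 3*197 + 81, so a_0 = 3.
  197 = 2*81 + 35, so a_1 = 2.
  81 = 2*35 + 11, so a_2 = 2.
  35 = 3*11 + 2, so a_3 = 3.
  11 = 5*2 + 1, so a_4 = 5.
  2 = 2*1 + 0, so a_5 = 2.
The remainder reaches 0 after 6 divisions, so the expansion has 6 partial quotients, read off in order.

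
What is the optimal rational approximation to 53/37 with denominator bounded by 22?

Expand x = 53/37 as a continued fraction with the Euclidean algorithm:
  53 = 1*37 + 16, so a_0 = 1.
  37 = 2*16 + 5, so a_1 = 2.
  16 = 3*5 + 1, so a_2 = 3.
  5 = 5*1 + 0, so a_3 = 5.
so x = [1; 2, 3, 5].
Convergents (p_i = a_i*p_{i-1} + p_{i-2}, q_i = a_i*q_{i-1} + q_{i-2} with p_{-2}=0, p_{-1}=1, q_{-2}=1, q_{-1}=0), until the denominator exceeds 22:
  i=0: a_0=1, p_0 = 1*1 + 0 = 1, q_0 = 1*0 + 1 = 1.
  i=1: a_1=2, p_1 = 2*1 + 1 = 3, q_1 = 2*1 + 0 = 2.
  i=2: a_2=3, p_2 = 3*3 + 1 = 10, q_2 = 3*2 + 1 = 7.
  i=3: a_3=5, p_3 = 5*10 + 3 = 53, q_3 = 5*7 + 2 = 37.
q_3 = 37 > 22, so the last convergent with denominator <= 22 is p_2/q_2 = 10/7.
The closest fraction with denominator <= 22 is either p_2/q_2 or the intermediate fraction (k*p_2 + p_1)/(k*q_2 + q_1) with the largest k >= 1 whose denominator stays <= 22; these approach x as k grows, and every other convergent or intermediate fraction in range is farther away.
Largest k: floor((22 - q_1)/q_2) = floor((22 - 2)/7) = 2.
That gives (2*10 + 3)/(2*7 + 2) = 23/16.
Compare the errors: |x - 10/7| = |53*7 - 10*37|/(37*7) = 1/259, and |x - 23/16| = |53*16 - 23*37|/(37*16) = 3/592.
Cross-multiplying, 1*592 = 592 < 777 = 3*259, so 1/259 is smaller: the convergent 10/7 is closer to x than 23/16.

10/7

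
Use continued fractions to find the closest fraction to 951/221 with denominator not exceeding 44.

Expand x = 951/221 as a continued fraction with the Euclidean algorithm:
  951 = 4*221 + 67, so a_0 = 4.
  221 = 3*67 + 20, so a_1 = 3.
  67 = 3*20 + 7, so a_2 = 3.
  20 = 2*7 + 6, so a_3 = 2.
  7 = 1*6 + 1, so a_4 = 1.
  6 = 6*1 + 0, so a_5 = 6.
so x = [4; 3, 3, 2, 1, 6].
Convergents (p_i = a_i*p_{i-1} + p_{i-2}, q_i = a_i*q_{i-1} + q_{i-2} with p_{-2}=0, p_{-1}=1, q_{-2}=1, q_{-1}=0), until the denominator exceeds 44:
  i=0: a_0=4, p_0 = 4*1 + 0 = 4, q_0 = 4*0 + 1 = 1.
  i=1: a_1=3, p_1 = 3*4 + 1 = 13, q_1 = 3*1 + 0 = 3.
  i=2: a_2=3, p_2 = 3*13 + 4 = 43, q_2 = 3*3 + 1 = 10.
  i=3: a_3=2, p_3 = 2*43 + 13 = 99, q_3 = 2*10 + 3 = 23.
  i=4: a_4=1, p_4 = 1*99 + 43 = 142, q_4 = 1*23 + 10 = 33.
  i=5: a_5=6, p_5 = 6*142 + 99 = 951, q_5 = 6*33 + 23 = 221.
q_5 = 221 > 44, so the last convergent with denominator <= 44 is p_4/q_4 = 142/33.
The closest fraction with denominator <= 44 is either p_4/q_4 or the intermediate fraction (k*p_4 + p_3)/(k*q_4 + q_3) with the largest k >= 1 whose denominator stays <= 44; these approach x as k grows, and every other convergent or intermediate fraction in range is farther away.
Largest k: floor((44 - q_3)/q_4) = floor((44 - 23)/33) = 0.
Since k = 0, no intermediate fraction beyond p_4/q_4 has denominator <= 44, so the convergent 142/33 is the closest (its error is |951*33 - 142*221|/(221*33) = 1/7293).

142/33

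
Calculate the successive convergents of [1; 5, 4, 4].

1/1, 6/5, 25/21, 106/89

Using the convergent recurrence p_i = a_i*p_{i-1} + p_{i-2}, q_i = a_i*q_{i-1} + q_{i-2} with p_{-2}=0, p_{-1}=1, q_{-2}=1, q_{-1}=0:
  i=0: a_0=1, p_0 = 1*1 + 0 = 1, q_0 = 1*0 + 1 = 1.
  i=1: a_1=5, p_1 = 5*1 + 1 = 6, q_1 = 5*1 + 0 = 5.
  i=2: a_2=4, p_2 = 4*6 + 1 = 25, q_2 = 4*5 + 1 = 21.
  i=3: a_3=4, p_3 = 4*25 + 6 = 106, q_3 = 4*21 + 5 = 89.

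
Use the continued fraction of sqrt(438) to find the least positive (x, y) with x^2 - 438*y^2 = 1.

First expand sqrt(438) as a continued fraction. With x_i = (sqrt(438) + m_i)/d_i and (m_0, d_0) = (0, 1): a_0 = floor(sqrt(438)) = 20, since 20^2 = 400 <= 438 < 441 = 21^2.
Iterate m_{i+1} = d_i*a_i - m_i, d_{i+1} = (438 - m_{i+1}^2)/d_i, a_{i+1} = floor((a_0 + m_{i+1})/d_{i+1}):
  m_1 = 1*20 - 0 = 20, d_1 = (438 - 20^2)/1 = 38/1 = 38, a_1 = floor((20 + 20)/38) = 1.
  m_2 = 38*1 - 20 = 18, d_2 = (438 - 18^2)/38 = 114/38 = 3, a_2 = floor((20 + 18)/3) = 12.
  m_3 = 3*12 - 18 = 18, d_3 = (438 - 18^2)/3 = 114/3 = 38, a_3 = floor((20 + 18)/38) = 1.
  m_4 = 38*1 - 18 = 20, d_4 = (438 - 20^2)/38 = 38/38 = 1, a_4 = floor((20 + 20)/1) = 40.
  m_5 = 1*40 - 20 = 20, d_5 = (438 - 20^2)/1 = 38/1 = 38: (m_5, d_5) = (m_1, d_1) = (20, 38), so from here the quotients repeat a_1, ..., a_4; the period length is 4.
So sqrt(438) = [20; (1, 12, 1, 40)] with period length k = 4.
k is even, so the fundamental solution of x^2 - 438y^2 = 1 is (p_{k-1}, q_{k-1}) = (p_3, q_3); compute convergents through index 3.
Convergents (p_i = a_i*p_{i-1} + p_{i-2}, q_i = a_i*q_{i-1} + q_{i-2} with p_{-2}=0, p_{-1}=1, q_{-2}=1, q_{-1}=0):
  i=0: a_0=20, p_0 = 20*1 + 0 = 20, q_0 = 20*0 + 1 = 1.
  i=1: a_1=1, p_1 = 1*20 + 1 = 21, q_1 = 1*1 + 0 = 1.
  i=2: a_2=12, p_2 = 12*21 + 20 = 272, q_2 = 12*1 + 1 = 13.
  i=3: a_3=1, p_3 = 1*272 + 21 = 293, q_3 = 1*13 + 1 = 14.
Check: 293^2 - 438*14^2 = 85849 - 85848 = 1, so (x, y) = (293, 14) solves the equation, and by the theorem it is the least positive solution.

(x, y) = (293, 14)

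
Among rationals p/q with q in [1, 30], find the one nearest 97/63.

20/13

Expand x = 97/63 as a continued fraction with the Euclidean algorithm:
  97 = 1*63 + 34, so a_0 = 1.
  63 = 1*34 + 29, so a_1 = 1.
  34 = 1*29 + 5, so a_2 = 1.
  29 = 5*5 + 4, so a_3 = 5.
  5 = 1*4 + 1, so a_4 = 1.
  4 = 4*1 + 0, so a_5 = 4.
so x = [1; 1, 1, 5, 1, 4].
Convergents (p_i = a_i*p_{i-1} + p_{i-2}, q_i = a_i*q_{i-1} + q_{i-2} with p_{-2}=0, p_{-1}=1, q_{-2}=1, q_{-1}=0), until the denominator exceeds 30:
  i=0: a_0=1, p_0 = 1*1 + 0 = 1, q_0 = 1*0 + 1 = 1.
  i=1: a_1=1, p_1 = 1*1 + 1 = 2, q_1 = 1*1 + 0 = 1.
  i=2: a_2=1, p_2 = 1*2 + 1 = 3, q_2 = 1*1 + 1 = 2.
  i=3: a_3=5, p_3 = 5*3 + 2 = 17, q_3 = 5*2 + 1 = 11.
  i=4: a_4=1, p_4 = 1*17 + 3 = 20, q_4 = 1*11 + 2 = 13.
  i=5: a_5=4, p_5 = 4*20 + 17 = 97, q_5 = 4*13 + 11 = 63.
q_5 = 63 > 30, so the last convergent with denominator <= 30 is p_4/q_4 = 20/13.
The closest fraction with denominator <= 30 is either p_4/q_4 or the intermediate fraction (k*p_4 + p_3)/(k*q_4 + q_3) with the largest k >= 1 whose denominator stays <= 30; these approach x as k grows, and every other convergent or intermediate fraction in range is farther away.
Largest k: floor((30 - q_3)/q_4) = floor((30 - 11)/13) = 1.
That gives (1*20 + 17)/(1*13 + 11) = 37/24.
Compare the errors: |x - 20/13| = |97*13 - 20*63|/(63*13) = 1/819, and |x - 37/24| = |97*24 - 37*63|/(63*24) = 3/1512.
Cross-multiplying, 1*1512 = 1512 < 2457 = 3*819, so 1/819 is smaller: the convergent 20/13 is closer to x than 37/24.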